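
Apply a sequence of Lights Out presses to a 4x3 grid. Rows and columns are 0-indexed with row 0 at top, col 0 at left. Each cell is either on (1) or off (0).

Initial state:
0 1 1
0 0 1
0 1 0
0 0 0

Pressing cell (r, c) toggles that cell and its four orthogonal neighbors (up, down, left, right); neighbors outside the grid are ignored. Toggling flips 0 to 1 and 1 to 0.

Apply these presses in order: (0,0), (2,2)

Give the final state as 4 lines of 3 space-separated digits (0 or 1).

Answer: 1 0 1
1 0 0
0 0 1
0 0 1

Derivation:
After press 1 at (0,0):
1 0 1
1 0 1
0 1 0
0 0 0

After press 2 at (2,2):
1 0 1
1 0 0
0 0 1
0 0 1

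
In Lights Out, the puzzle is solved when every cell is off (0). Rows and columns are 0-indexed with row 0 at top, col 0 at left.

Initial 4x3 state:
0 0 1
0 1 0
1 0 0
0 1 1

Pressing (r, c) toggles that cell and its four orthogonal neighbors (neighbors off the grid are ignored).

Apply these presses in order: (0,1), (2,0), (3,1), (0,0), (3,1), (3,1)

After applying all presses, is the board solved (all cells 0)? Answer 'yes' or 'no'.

After press 1 at (0,1):
1 1 0
0 0 0
1 0 0
0 1 1

After press 2 at (2,0):
1 1 0
1 0 0
0 1 0
1 1 1

After press 3 at (3,1):
1 1 0
1 0 0
0 0 0
0 0 0

After press 4 at (0,0):
0 0 0
0 0 0
0 0 0
0 0 0

After press 5 at (3,1):
0 0 0
0 0 0
0 1 0
1 1 1

After press 6 at (3,1):
0 0 0
0 0 0
0 0 0
0 0 0

Lights still on: 0

Answer: yes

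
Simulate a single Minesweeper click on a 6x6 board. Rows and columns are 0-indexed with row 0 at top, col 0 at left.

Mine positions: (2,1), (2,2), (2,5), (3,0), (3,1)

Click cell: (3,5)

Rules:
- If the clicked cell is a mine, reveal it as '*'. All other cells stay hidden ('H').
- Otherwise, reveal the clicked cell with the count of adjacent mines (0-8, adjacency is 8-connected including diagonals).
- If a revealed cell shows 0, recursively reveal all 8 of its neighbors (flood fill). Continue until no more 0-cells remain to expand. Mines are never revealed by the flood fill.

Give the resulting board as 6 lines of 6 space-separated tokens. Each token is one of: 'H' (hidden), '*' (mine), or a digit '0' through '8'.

H H H H H H
H H H H H H
H H H H H H
H H H H H 1
H H H H H H
H H H H H H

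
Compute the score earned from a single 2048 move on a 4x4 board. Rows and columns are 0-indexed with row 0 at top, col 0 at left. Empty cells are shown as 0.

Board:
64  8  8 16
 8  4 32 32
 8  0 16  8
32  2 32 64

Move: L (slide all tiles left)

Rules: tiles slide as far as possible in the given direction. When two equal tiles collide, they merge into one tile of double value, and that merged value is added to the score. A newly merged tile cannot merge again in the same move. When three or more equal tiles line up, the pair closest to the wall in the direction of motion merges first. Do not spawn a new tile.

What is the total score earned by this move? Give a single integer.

Answer: 80

Derivation:
Slide left:
row 0: [64, 8, 8, 16] -> [64, 16, 16, 0]  score +16 (running 16)
row 1: [8, 4, 32, 32] -> [8, 4, 64, 0]  score +64 (running 80)
row 2: [8, 0, 16, 8] -> [8, 16, 8, 0]  score +0 (running 80)
row 3: [32, 2, 32, 64] -> [32, 2, 32, 64]  score +0 (running 80)
Board after move:
64 16 16  0
 8  4 64  0
 8 16  8  0
32  2 32 64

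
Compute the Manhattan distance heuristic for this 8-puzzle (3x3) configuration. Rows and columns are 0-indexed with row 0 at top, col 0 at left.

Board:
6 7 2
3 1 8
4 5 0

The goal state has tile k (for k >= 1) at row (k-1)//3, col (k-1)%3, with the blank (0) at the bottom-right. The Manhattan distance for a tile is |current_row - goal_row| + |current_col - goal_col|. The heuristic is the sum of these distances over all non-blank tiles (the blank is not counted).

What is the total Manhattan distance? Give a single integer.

Tile 6: (0,0)->(1,2) = 3
Tile 7: (0,1)->(2,0) = 3
Tile 2: (0,2)->(0,1) = 1
Tile 3: (1,0)->(0,2) = 3
Tile 1: (1,1)->(0,0) = 2
Tile 8: (1,2)->(2,1) = 2
Tile 4: (2,0)->(1,0) = 1
Tile 5: (2,1)->(1,1) = 1
Sum: 3 + 3 + 1 + 3 + 2 + 2 + 1 + 1 = 16

Answer: 16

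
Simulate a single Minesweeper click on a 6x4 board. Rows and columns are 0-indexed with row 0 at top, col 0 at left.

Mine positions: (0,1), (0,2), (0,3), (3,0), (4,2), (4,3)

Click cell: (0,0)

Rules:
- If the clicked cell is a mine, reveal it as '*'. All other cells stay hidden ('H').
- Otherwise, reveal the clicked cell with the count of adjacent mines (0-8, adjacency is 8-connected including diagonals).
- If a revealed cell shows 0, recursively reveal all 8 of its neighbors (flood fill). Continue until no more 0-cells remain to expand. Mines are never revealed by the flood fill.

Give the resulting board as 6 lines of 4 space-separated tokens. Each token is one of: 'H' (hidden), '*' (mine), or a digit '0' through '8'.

1 H H H
H H H H
H H H H
H H H H
H H H H
H H H H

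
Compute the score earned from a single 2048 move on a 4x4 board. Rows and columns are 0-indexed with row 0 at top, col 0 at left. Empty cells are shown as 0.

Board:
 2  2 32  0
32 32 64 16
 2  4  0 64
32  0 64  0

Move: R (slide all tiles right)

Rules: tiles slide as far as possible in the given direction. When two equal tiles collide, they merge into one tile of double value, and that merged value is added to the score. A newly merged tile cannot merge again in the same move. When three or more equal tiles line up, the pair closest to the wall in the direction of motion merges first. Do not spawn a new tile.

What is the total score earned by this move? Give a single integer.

Answer: 68

Derivation:
Slide right:
row 0: [2, 2, 32, 0] -> [0, 0, 4, 32]  score +4 (running 4)
row 1: [32, 32, 64, 16] -> [0, 64, 64, 16]  score +64 (running 68)
row 2: [2, 4, 0, 64] -> [0, 2, 4, 64]  score +0 (running 68)
row 3: [32, 0, 64, 0] -> [0, 0, 32, 64]  score +0 (running 68)
Board after move:
 0  0  4 32
 0 64 64 16
 0  2  4 64
 0  0 32 64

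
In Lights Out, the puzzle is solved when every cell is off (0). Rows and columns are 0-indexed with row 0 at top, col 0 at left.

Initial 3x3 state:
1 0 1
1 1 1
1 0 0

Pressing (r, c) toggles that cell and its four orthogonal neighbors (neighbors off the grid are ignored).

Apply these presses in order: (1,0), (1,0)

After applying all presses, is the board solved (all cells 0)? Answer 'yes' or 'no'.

Answer: no

Derivation:
After press 1 at (1,0):
0 0 1
0 0 1
0 0 0

After press 2 at (1,0):
1 0 1
1 1 1
1 0 0

Lights still on: 6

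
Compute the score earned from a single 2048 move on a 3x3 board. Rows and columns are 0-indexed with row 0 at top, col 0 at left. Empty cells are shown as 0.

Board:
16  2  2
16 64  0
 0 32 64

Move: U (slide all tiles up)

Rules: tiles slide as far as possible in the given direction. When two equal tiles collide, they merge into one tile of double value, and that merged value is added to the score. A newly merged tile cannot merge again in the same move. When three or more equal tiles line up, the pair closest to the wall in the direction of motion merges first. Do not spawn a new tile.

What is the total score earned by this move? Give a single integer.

Answer: 32

Derivation:
Slide up:
col 0: [16, 16, 0] -> [32, 0, 0]  score +32 (running 32)
col 1: [2, 64, 32] -> [2, 64, 32]  score +0 (running 32)
col 2: [2, 0, 64] -> [2, 64, 0]  score +0 (running 32)
Board after move:
32  2  2
 0 64 64
 0 32  0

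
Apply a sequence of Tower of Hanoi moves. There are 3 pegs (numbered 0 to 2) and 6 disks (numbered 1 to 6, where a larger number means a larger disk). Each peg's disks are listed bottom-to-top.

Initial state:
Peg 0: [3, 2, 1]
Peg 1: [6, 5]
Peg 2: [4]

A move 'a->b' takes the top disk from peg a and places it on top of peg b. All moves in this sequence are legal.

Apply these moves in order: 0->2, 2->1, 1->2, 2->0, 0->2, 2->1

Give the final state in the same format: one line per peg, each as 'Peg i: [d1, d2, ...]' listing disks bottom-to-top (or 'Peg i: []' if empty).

After move 1 (0->2):
Peg 0: [3, 2]
Peg 1: [6, 5]
Peg 2: [4, 1]

After move 2 (2->1):
Peg 0: [3, 2]
Peg 1: [6, 5, 1]
Peg 2: [4]

After move 3 (1->2):
Peg 0: [3, 2]
Peg 1: [6, 5]
Peg 2: [4, 1]

After move 4 (2->0):
Peg 0: [3, 2, 1]
Peg 1: [6, 5]
Peg 2: [4]

After move 5 (0->2):
Peg 0: [3, 2]
Peg 1: [6, 5]
Peg 2: [4, 1]

After move 6 (2->1):
Peg 0: [3, 2]
Peg 1: [6, 5, 1]
Peg 2: [4]

Answer: Peg 0: [3, 2]
Peg 1: [6, 5, 1]
Peg 2: [4]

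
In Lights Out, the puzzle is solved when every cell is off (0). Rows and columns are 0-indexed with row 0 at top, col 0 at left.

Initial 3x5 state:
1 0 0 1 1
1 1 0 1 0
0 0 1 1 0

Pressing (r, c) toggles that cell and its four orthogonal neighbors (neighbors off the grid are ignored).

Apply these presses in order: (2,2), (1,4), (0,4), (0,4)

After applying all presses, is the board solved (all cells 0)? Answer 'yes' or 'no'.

After press 1 at (2,2):
1 0 0 1 1
1 1 1 1 0
0 1 0 0 0

After press 2 at (1,4):
1 0 0 1 0
1 1 1 0 1
0 1 0 0 1

After press 3 at (0,4):
1 0 0 0 1
1 1 1 0 0
0 1 0 0 1

After press 4 at (0,4):
1 0 0 1 0
1 1 1 0 1
0 1 0 0 1

Lights still on: 8

Answer: no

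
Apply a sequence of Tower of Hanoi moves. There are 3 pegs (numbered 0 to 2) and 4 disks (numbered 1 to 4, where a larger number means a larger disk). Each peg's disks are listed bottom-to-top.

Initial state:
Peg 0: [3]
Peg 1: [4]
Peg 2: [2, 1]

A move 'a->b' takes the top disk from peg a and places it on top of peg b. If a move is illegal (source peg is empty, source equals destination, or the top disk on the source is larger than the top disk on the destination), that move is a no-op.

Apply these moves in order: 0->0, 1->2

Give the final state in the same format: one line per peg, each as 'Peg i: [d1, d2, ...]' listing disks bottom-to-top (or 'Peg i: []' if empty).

Answer: Peg 0: [3]
Peg 1: [4]
Peg 2: [2, 1]

Derivation:
After move 1 (0->0):
Peg 0: [3]
Peg 1: [4]
Peg 2: [2, 1]

After move 2 (1->2):
Peg 0: [3]
Peg 1: [4]
Peg 2: [2, 1]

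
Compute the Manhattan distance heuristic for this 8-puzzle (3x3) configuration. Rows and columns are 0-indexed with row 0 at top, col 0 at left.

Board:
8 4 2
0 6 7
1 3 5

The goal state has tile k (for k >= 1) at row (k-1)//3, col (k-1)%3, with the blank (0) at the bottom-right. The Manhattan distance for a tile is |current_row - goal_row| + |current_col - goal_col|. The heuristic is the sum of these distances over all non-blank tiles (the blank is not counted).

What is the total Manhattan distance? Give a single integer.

Answer: 17

Derivation:
Tile 8: (0,0)->(2,1) = 3
Tile 4: (0,1)->(1,0) = 2
Tile 2: (0,2)->(0,1) = 1
Tile 6: (1,1)->(1,2) = 1
Tile 7: (1,2)->(2,0) = 3
Tile 1: (2,0)->(0,0) = 2
Tile 3: (2,1)->(0,2) = 3
Tile 5: (2,2)->(1,1) = 2
Sum: 3 + 2 + 1 + 1 + 3 + 2 + 3 + 2 = 17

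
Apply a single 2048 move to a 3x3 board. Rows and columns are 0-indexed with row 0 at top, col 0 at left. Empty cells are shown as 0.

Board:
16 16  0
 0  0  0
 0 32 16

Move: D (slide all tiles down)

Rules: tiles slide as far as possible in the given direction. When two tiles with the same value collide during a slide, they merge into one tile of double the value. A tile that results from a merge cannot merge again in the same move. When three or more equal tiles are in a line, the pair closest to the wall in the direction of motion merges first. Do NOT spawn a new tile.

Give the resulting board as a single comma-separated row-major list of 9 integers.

Slide down:
col 0: [16, 0, 0] -> [0, 0, 16]
col 1: [16, 0, 32] -> [0, 16, 32]
col 2: [0, 0, 16] -> [0, 0, 16]

Answer: 0, 0, 0, 0, 16, 0, 16, 32, 16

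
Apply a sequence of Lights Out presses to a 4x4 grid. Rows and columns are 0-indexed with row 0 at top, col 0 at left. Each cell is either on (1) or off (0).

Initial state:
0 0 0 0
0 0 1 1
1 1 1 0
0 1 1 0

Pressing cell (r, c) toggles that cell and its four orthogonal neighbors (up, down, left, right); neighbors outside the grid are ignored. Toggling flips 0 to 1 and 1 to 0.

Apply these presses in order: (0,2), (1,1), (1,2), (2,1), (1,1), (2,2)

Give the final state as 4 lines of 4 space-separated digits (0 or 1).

After press 1 at (0,2):
0 1 1 1
0 0 0 1
1 1 1 0
0 1 1 0

After press 2 at (1,1):
0 0 1 1
1 1 1 1
1 0 1 0
0 1 1 0

After press 3 at (1,2):
0 0 0 1
1 0 0 0
1 0 0 0
0 1 1 0

After press 4 at (2,1):
0 0 0 1
1 1 0 0
0 1 1 0
0 0 1 0

After press 5 at (1,1):
0 1 0 1
0 0 1 0
0 0 1 0
0 0 1 0

After press 6 at (2,2):
0 1 0 1
0 0 0 0
0 1 0 1
0 0 0 0

Answer: 0 1 0 1
0 0 0 0
0 1 0 1
0 0 0 0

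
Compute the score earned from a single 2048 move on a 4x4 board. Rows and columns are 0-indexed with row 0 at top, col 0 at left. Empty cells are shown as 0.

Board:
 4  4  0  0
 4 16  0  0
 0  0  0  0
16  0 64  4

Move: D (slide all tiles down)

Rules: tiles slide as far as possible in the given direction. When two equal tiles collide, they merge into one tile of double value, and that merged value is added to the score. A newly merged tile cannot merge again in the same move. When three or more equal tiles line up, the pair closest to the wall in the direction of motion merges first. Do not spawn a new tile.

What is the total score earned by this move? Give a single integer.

Slide down:
col 0: [4, 4, 0, 16] -> [0, 0, 8, 16]  score +8 (running 8)
col 1: [4, 16, 0, 0] -> [0, 0, 4, 16]  score +0 (running 8)
col 2: [0, 0, 0, 64] -> [0, 0, 0, 64]  score +0 (running 8)
col 3: [0, 0, 0, 4] -> [0, 0, 0, 4]  score +0 (running 8)
Board after move:
 0  0  0  0
 0  0  0  0
 8  4  0  0
16 16 64  4

Answer: 8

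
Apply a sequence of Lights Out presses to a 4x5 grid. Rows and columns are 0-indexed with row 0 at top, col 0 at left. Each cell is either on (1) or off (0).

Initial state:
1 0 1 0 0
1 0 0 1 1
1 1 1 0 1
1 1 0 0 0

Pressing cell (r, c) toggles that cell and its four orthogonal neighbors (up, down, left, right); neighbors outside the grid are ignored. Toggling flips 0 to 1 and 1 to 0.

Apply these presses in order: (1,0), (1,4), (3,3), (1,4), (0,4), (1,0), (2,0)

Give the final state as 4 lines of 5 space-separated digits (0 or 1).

Answer: 1 0 1 1 1
0 0 0 1 0
0 0 1 1 1
0 1 1 1 1

Derivation:
After press 1 at (1,0):
0 0 1 0 0
0 1 0 1 1
0 1 1 0 1
1 1 0 0 0

After press 2 at (1,4):
0 0 1 0 1
0 1 0 0 0
0 1 1 0 0
1 1 0 0 0

After press 3 at (3,3):
0 0 1 0 1
0 1 0 0 0
0 1 1 1 0
1 1 1 1 1

After press 4 at (1,4):
0 0 1 0 0
0 1 0 1 1
0 1 1 1 1
1 1 1 1 1

After press 5 at (0,4):
0 0 1 1 1
0 1 0 1 0
0 1 1 1 1
1 1 1 1 1

After press 6 at (1,0):
1 0 1 1 1
1 0 0 1 0
1 1 1 1 1
1 1 1 1 1

After press 7 at (2,0):
1 0 1 1 1
0 0 0 1 0
0 0 1 1 1
0 1 1 1 1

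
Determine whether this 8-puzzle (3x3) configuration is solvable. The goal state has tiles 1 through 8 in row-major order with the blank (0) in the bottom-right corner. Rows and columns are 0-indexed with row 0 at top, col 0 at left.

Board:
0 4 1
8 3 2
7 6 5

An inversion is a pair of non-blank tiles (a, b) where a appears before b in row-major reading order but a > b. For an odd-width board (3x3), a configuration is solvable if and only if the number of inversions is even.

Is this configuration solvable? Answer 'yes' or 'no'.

Answer: yes

Derivation:
Inversions (pairs i<j in row-major order where tile[i] > tile[j] > 0): 12
12 is even, so the puzzle is solvable.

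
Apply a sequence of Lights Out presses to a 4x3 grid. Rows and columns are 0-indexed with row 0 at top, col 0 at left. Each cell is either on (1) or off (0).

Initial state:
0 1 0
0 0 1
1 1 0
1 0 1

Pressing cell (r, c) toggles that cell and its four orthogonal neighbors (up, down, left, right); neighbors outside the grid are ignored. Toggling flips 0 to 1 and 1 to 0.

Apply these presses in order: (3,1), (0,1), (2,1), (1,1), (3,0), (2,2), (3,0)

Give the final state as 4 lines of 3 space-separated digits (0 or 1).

Answer: 1 1 1
1 1 1
0 1 0
0 0 1

Derivation:
After press 1 at (3,1):
0 1 0
0 0 1
1 0 0
0 1 0

After press 2 at (0,1):
1 0 1
0 1 1
1 0 0
0 1 0

After press 3 at (2,1):
1 0 1
0 0 1
0 1 1
0 0 0

After press 4 at (1,1):
1 1 1
1 1 0
0 0 1
0 0 0

After press 5 at (3,0):
1 1 1
1 1 0
1 0 1
1 1 0

After press 6 at (2,2):
1 1 1
1 1 1
1 1 0
1 1 1

After press 7 at (3,0):
1 1 1
1 1 1
0 1 0
0 0 1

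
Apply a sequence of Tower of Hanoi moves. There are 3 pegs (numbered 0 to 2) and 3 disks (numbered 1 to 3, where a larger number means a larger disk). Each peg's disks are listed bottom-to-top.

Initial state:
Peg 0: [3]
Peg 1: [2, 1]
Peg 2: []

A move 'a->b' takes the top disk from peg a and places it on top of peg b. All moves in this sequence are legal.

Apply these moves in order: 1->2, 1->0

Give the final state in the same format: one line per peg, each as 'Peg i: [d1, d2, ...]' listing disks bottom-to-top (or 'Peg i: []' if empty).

After move 1 (1->2):
Peg 0: [3]
Peg 1: [2]
Peg 2: [1]

After move 2 (1->0):
Peg 0: [3, 2]
Peg 1: []
Peg 2: [1]

Answer: Peg 0: [3, 2]
Peg 1: []
Peg 2: [1]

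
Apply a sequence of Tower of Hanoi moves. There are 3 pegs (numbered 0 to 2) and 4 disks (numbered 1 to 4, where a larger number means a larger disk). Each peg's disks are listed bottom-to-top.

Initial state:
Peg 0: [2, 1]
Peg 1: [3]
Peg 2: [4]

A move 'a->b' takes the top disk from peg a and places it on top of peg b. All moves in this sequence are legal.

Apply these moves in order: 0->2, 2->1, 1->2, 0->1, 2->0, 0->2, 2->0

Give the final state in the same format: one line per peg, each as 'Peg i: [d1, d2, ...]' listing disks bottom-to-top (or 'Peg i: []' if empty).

Answer: Peg 0: [1]
Peg 1: [3, 2]
Peg 2: [4]

Derivation:
After move 1 (0->2):
Peg 0: [2]
Peg 1: [3]
Peg 2: [4, 1]

After move 2 (2->1):
Peg 0: [2]
Peg 1: [3, 1]
Peg 2: [4]

After move 3 (1->2):
Peg 0: [2]
Peg 1: [3]
Peg 2: [4, 1]

After move 4 (0->1):
Peg 0: []
Peg 1: [3, 2]
Peg 2: [4, 1]

After move 5 (2->0):
Peg 0: [1]
Peg 1: [3, 2]
Peg 2: [4]

After move 6 (0->2):
Peg 0: []
Peg 1: [3, 2]
Peg 2: [4, 1]

After move 7 (2->0):
Peg 0: [1]
Peg 1: [3, 2]
Peg 2: [4]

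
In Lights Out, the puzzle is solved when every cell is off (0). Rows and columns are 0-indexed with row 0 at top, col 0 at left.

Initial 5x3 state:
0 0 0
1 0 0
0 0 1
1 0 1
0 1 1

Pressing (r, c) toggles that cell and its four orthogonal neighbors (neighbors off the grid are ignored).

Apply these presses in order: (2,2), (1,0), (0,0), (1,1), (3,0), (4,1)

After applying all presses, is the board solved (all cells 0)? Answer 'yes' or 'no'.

Answer: yes

Derivation:
After press 1 at (2,2):
0 0 0
1 0 1
0 1 0
1 0 0
0 1 1

After press 2 at (1,0):
1 0 0
0 1 1
1 1 0
1 0 0
0 1 1

After press 3 at (0,0):
0 1 0
1 1 1
1 1 0
1 0 0
0 1 1

After press 4 at (1,1):
0 0 0
0 0 0
1 0 0
1 0 0
0 1 1

After press 5 at (3,0):
0 0 0
0 0 0
0 0 0
0 1 0
1 1 1

After press 6 at (4,1):
0 0 0
0 0 0
0 0 0
0 0 0
0 0 0

Lights still on: 0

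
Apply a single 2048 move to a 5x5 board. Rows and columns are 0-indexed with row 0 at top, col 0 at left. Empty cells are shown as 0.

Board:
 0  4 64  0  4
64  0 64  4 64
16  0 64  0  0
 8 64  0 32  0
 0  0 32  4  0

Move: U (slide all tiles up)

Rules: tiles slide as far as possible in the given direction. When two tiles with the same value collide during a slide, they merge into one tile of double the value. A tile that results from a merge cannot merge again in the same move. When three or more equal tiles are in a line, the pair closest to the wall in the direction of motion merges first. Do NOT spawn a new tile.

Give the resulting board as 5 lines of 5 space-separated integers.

Slide up:
col 0: [0, 64, 16, 8, 0] -> [64, 16, 8, 0, 0]
col 1: [4, 0, 0, 64, 0] -> [4, 64, 0, 0, 0]
col 2: [64, 64, 64, 0, 32] -> [128, 64, 32, 0, 0]
col 3: [0, 4, 0, 32, 4] -> [4, 32, 4, 0, 0]
col 4: [4, 64, 0, 0, 0] -> [4, 64, 0, 0, 0]

Answer:  64   4 128   4   4
 16  64  64  32  64
  8   0  32   4   0
  0   0   0   0   0
  0   0   0   0   0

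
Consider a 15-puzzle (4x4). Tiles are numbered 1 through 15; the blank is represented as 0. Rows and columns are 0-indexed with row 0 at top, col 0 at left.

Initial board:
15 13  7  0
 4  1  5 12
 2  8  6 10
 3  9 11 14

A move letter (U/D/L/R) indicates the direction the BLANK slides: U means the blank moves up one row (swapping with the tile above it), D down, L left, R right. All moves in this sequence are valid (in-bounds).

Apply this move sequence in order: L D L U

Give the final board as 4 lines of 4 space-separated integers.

After move 1 (L):
15 13  0  7
 4  1  5 12
 2  8  6 10
 3  9 11 14

After move 2 (D):
15 13  5  7
 4  1  0 12
 2  8  6 10
 3  9 11 14

After move 3 (L):
15 13  5  7
 4  0  1 12
 2  8  6 10
 3  9 11 14

After move 4 (U):
15  0  5  7
 4 13  1 12
 2  8  6 10
 3  9 11 14

Answer: 15  0  5  7
 4 13  1 12
 2  8  6 10
 3  9 11 14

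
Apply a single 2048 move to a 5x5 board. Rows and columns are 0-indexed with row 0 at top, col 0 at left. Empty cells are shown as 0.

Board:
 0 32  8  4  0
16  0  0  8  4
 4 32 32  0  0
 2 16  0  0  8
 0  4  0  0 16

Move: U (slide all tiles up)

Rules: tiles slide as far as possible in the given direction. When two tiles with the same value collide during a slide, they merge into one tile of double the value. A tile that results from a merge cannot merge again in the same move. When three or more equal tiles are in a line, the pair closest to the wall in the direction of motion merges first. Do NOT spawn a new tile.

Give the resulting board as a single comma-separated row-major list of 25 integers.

Answer: 16, 64, 8, 4, 4, 4, 16, 32, 8, 8, 2, 4, 0, 0, 16, 0, 0, 0, 0, 0, 0, 0, 0, 0, 0

Derivation:
Slide up:
col 0: [0, 16, 4, 2, 0] -> [16, 4, 2, 0, 0]
col 1: [32, 0, 32, 16, 4] -> [64, 16, 4, 0, 0]
col 2: [8, 0, 32, 0, 0] -> [8, 32, 0, 0, 0]
col 3: [4, 8, 0, 0, 0] -> [4, 8, 0, 0, 0]
col 4: [0, 4, 0, 8, 16] -> [4, 8, 16, 0, 0]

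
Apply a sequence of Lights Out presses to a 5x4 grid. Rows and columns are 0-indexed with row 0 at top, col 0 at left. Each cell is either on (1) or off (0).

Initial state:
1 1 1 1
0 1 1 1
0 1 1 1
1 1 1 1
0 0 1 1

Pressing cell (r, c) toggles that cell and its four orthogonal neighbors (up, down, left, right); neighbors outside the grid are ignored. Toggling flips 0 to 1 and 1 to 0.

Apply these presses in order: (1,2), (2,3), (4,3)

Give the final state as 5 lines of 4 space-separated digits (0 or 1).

Answer: 1 1 0 1
0 0 0 1
0 1 1 0
1 1 1 1
0 0 0 0

Derivation:
After press 1 at (1,2):
1 1 0 1
0 0 0 0
0 1 0 1
1 1 1 1
0 0 1 1

After press 2 at (2,3):
1 1 0 1
0 0 0 1
0 1 1 0
1 1 1 0
0 0 1 1

After press 3 at (4,3):
1 1 0 1
0 0 0 1
0 1 1 0
1 1 1 1
0 0 0 0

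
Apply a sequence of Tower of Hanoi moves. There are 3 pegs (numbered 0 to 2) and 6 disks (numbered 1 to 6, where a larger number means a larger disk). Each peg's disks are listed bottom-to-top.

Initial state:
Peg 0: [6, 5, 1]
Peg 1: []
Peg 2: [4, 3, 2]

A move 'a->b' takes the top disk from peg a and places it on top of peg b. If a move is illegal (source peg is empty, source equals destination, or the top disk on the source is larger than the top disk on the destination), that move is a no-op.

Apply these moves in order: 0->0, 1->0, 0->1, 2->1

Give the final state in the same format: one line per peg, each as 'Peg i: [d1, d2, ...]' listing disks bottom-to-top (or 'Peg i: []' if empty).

After move 1 (0->0):
Peg 0: [6, 5, 1]
Peg 1: []
Peg 2: [4, 3, 2]

After move 2 (1->0):
Peg 0: [6, 5, 1]
Peg 1: []
Peg 2: [4, 3, 2]

After move 3 (0->1):
Peg 0: [6, 5]
Peg 1: [1]
Peg 2: [4, 3, 2]

After move 4 (2->1):
Peg 0: [6, 5]
Peg 1: [1]
Peg 2: [4, 3, 2]

Answer: Peg 0: [6, 5]
Peg 1: [1]
Peg 2: [4, 3, 2]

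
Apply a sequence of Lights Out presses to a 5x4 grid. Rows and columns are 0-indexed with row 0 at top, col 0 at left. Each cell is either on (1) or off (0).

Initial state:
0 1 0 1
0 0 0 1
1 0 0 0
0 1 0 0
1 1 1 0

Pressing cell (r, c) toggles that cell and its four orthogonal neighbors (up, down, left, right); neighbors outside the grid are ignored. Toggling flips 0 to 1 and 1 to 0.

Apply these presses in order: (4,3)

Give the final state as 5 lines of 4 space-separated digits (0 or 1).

After press 1 at (4,3):
0 1 0 1
0 0 0 1
1 0 0 0
0 1 0 1
1 1 0 1

Answer: 0 1 0 1
0 0 0 1
1 0 0 0
0 1 0 1
1 1 0 1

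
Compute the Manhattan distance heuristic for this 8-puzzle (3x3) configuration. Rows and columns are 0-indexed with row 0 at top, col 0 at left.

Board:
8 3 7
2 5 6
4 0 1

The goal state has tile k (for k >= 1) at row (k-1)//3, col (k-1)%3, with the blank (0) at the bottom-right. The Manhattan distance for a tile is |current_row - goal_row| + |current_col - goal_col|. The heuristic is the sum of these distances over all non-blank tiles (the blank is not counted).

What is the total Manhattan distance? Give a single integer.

Answer: 15

Derivation:
Tile 8: (0,0)->(2,1) = 3
Tile 3: (0,1)->(0,2) = 1
Tile 7: (0,2)->(2,0) = 4
Tile 2: (1,0)->(0,1) = 2
Tile 5: (1,1)->(1,1) = 0
Tile 6: (1,2)->(1,2) = 0
Tile 4: (2,0)->(1,0) = 1
Tile 1: (2,2)->(0,0) = 4
Sum: 3 + 1 + 4 + 2 + 0 + 0 + 1 + 4 = 15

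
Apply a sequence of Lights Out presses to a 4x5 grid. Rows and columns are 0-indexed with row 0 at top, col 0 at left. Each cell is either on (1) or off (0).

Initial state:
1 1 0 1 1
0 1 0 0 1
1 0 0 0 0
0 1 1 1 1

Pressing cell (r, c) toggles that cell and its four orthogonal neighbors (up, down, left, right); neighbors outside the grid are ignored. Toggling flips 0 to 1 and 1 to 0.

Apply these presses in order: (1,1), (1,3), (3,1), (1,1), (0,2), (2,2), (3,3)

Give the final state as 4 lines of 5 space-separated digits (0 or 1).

Answer: 1 0 1 1 1
0 1 1 1 0
1 0 1 1 0
1 0 0 0 0

Derivation:
After press 1 at (1,1):
1 0 0 1 1
1 0 1 0 1
1 1 0 0 0
0 1 1 1 1

After press 2 at (1,3):
1 0 0 0 1
1 0 0 1 0
1 1 0 1 0
0 1 1 1 1

After press 3 at (3,1):
1 0 0 0 1
1 0 0 1 0
1 0 0 1 0
1 0 0 1 1

After press 4 at (1,1):
1 1 0 0 1
0 1 1 1 0
1 1 0 1 0
1 0 0 1 1

After press 5 at (0,2):
1 0 1 1 1
0 1 0 1 0
1 1 0 1 0
1 0 0 1 1

After press 6 at (2,2):
1 0 1 1 1
0 1 1 1 0
1 0 1 0 0
1 0 1 1 1

After press 7 at (3,3):
1 0 1 1 1
0 1 1 1 0
1 0 1 1 0
1 0 0 0 0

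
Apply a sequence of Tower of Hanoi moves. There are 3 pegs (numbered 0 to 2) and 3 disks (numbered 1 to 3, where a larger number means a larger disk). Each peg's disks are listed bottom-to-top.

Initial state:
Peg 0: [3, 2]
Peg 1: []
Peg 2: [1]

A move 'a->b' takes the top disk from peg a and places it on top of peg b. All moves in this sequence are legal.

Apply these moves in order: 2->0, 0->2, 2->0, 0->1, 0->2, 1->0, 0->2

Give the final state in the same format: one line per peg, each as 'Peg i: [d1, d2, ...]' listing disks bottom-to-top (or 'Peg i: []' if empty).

Answer: Peg 0: [3]
Peg 1: []
Peg 2: [2, 1]

Derivation:
After move 1 (2->0):
Peg 0: [3, 2, 1]
Peg 1: []
Peg 2: []

After move 2 (0->2):
Peg 0: [3, 2]
Peg 1: []
Peg 2: [1]

After move 3 (2->0):
Peg 0: [3, 2, 1]
Peg 1: []
Peg 2: []

After move 4 (0->1):
Peg 0: [3, 2]
Peg 1: [1]
Peg 2: []

After move 5 (0->2):
Peg 0: [3]
Peg 1: [1]
Peg 2: [2]

After move 6 (1->0):
Peg 0: [3, 1]
Peg 1: []
Peg 2: [2]

After move 7 (0->2):
Peg 0: [3]
Peg 1: []
Peg 2: [2, 1]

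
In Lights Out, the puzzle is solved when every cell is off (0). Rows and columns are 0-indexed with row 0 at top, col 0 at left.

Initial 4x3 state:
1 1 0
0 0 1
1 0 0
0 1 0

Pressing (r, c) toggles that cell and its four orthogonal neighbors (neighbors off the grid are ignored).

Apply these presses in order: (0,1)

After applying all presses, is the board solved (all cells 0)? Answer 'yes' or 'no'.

Answer: no

Derivation:
After press 1 at (0,1):
0 0 1
0 1 1
1 0 0
0 1 0

Lights still on: 5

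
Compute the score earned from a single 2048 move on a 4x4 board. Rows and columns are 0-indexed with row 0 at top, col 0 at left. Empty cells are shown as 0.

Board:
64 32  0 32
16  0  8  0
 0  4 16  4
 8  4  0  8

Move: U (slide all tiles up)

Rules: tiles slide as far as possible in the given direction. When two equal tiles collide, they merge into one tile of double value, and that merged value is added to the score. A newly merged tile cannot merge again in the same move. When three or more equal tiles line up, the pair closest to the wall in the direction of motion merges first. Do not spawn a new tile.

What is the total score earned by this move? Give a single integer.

Answer: 8

Derivation:
Slide up:
col 0: [64, 16, 0, 8] -> [64, 16, 8, 0]  score +0 (running 0)
col 1: [32, 0, 4, 4] -> [32, 8, 0, 0]  score +8 (running 8)
col 2: [0, 8, 16, 0] -> [8, 16, 0, 0]  score +0 (running 8)
col 3: [32, 0, 4, 8] -> [32, 4, 8, 0]  score +0 (running 8)
Board after move:
64 32  8 32
16  8 16  4
 8  0  0  8
 0  0  0  0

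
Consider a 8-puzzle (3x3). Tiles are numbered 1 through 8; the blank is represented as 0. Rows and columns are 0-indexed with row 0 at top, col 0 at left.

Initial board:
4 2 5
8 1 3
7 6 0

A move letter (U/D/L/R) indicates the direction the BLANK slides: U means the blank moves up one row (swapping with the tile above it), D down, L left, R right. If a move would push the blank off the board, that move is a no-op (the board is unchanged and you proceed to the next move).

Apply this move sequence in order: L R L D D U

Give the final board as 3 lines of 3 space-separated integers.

Answer: 4 2 5
8 0 3
7 1 6

Derivation:
After move 1 (L):
4 2 5
8 1 3
7 0 6

After move 2 (R):
4 2 5
8 1 3
7 6 0

After move 3 (L):
4 2 5
8 1 3
7 0 6

After move 4 (D):
4 2 5
8 1 3
7 0 6

After move 5 (D):
4 2 5
8 1 3
7 0 6

After move 6 (U):
4 2 5
8 0 3
7 1 6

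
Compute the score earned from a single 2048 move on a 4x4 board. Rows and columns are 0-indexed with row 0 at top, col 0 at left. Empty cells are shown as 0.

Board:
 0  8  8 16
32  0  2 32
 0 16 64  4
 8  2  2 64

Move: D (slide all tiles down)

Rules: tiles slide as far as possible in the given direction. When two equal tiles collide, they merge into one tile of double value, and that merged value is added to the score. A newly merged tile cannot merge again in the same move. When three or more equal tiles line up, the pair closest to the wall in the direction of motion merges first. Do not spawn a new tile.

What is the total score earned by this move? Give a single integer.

Answer: 0

Derivation:
Slide down:
col 0: [0, 32, 0, 8] -> [0, 0, 32, 8]  score +0 (running 0)
col 1: [8, 0, 16, 2] -> [0, 8, 16, 2]  score +0 (running 0)
col 2: [8, 2, 64, 2] -> [8, 2, 64, 2]  score +0 (running 0)
col 3: [16, 32, 4, 64] -> [16, 32, 4, 64]  score +0 (running 0)
Board after move:
 0  0  8 16
 0  8  2 32
32 16 64  4
 8  2  2 64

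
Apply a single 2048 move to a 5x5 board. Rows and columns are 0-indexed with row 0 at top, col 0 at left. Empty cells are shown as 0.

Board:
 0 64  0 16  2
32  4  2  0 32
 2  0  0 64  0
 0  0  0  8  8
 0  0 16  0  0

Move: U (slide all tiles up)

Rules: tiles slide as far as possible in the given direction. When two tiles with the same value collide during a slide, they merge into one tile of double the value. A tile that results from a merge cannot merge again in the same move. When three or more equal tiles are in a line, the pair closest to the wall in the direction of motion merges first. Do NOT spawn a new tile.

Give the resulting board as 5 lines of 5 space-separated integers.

Slide up:
col 0: [0, 32, 2, 0, 0] -> [32, 2, 0, 0, 0]
col 1: [64, 4, 0, 0, 0] -> [64, 4, 0, 0, 0]
col 2: [0, 2, 0, 0, 16] -> [2, 16, 0, 0, 0]
col 3: [16, 0, 64, 8, 0] -> [16, 64, 8, 0, 0]
col 4: [2, 32, 0, 8, 0] -> [2, 32, 8, 0, 0]

Answer: 32 64  2 16  2
 2  4 16 64 32
 0  0  0  8  8
 0  0  0  0  0
 0  0  0  0  0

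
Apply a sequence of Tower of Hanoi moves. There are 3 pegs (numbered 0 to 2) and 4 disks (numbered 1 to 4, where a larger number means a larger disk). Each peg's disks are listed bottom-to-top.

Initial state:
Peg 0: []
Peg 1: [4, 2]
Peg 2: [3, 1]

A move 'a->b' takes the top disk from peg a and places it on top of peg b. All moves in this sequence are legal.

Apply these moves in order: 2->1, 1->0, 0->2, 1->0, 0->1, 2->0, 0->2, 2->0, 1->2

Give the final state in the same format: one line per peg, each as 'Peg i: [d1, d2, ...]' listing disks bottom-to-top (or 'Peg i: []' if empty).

After move 1 (2->1):
Peg 0: []
Peg 1: [4, 2, 1]
Peg 2: [3]

After move 2 (1->0):
Peg 0: [1]
Peg 1: [4, 2]
Peg 2: [3]

After move 3 (0->2):
Peg 0: []
Peg 1: [4, 2]
Peg 2: [3, 1]

After move 4 (1->0):
Peg 0: [2]
Peg 1: [4]
Peg 2: [3, 1]

After move 5 (0->1):
Peg 0: []
Peg 1: [4, 2]
Peg 2: [3, 1]

After move 6 (2->0):
Peg 0: [1]
Peg 1: [4, 2]
Peg 2: [3]

After move 7 (0->2):
Peg 0: []
Peg 1: [4, 2]
Peg 2: [3, 1]

After move 8 (2->0):
Peg 0: [1]
Peg 1: [4, 2]
Peg 2: [3]

After move 9 (1->2):
Peg 0: [1]
Peg 1: [4]
Peg 2: [3, 2]

Answer: Peg 0: [1]
Peg 1: [4]
Peg 2: [3, 2]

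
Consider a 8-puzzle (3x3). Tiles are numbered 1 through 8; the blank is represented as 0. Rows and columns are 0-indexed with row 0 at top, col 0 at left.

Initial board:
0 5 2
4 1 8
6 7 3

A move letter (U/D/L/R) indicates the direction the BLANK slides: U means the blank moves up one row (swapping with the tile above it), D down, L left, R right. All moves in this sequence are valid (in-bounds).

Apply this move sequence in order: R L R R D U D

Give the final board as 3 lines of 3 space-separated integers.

After move 1 (R):
5 0 2
4 1 8
6 7 3

After move 2 (L):
0 5 2
4 1 8
6 7 3

After move 3 (R):
5 0 2
4 1 8
6 7 3

After move 4 (R):
5 2 0
4 1 8
6 7 3

After move 5 (D):
5 2 8
4 1 0
6 7 3

After move 6 (U):
5 2 0
4 1 8
6 7 3

After move 7 (D):
5 2 8
4 1 0
6 7 3

Answer: 5 2 8
4 1 0
6 7 3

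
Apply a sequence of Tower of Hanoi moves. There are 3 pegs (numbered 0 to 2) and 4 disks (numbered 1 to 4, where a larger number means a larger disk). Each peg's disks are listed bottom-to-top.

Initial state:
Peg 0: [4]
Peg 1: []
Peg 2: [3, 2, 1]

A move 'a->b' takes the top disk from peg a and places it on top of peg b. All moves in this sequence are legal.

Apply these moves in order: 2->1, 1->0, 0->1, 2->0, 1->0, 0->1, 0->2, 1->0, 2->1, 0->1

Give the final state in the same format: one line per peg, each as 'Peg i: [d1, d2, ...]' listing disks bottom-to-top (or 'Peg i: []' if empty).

Answer: Peg 0: [4]
Peg 1: [2, 1]
Peg 2: [3]

Derivation:
After move 1 (2->1):
Peg 0: [4]
Peg 1: [1]
Peg 2: [3, 2]

After move 2 (1->0):
Peg 0: [4, 1]
Peg 1: []
Peg 2: [3, 2]

After move 3 (0->1):
Peg 0: [4]
Peg 1: [1]
Peg 2: [3, 2]

After move 4 (2->0):
Peg 0: [4, 2]
Peg 1: [1]
Peg 2: [3]

After move 5 (1->0):
Peg 0: [4, 2, 1]
Peg 1: []
Peg 2: [3]

After move 6 (0->1):
Peg 0: [4, 2]
Peg 1: [1]
Peg 2: [3]

After move 7 (0->2):
Peg 0: [4]
Peg 1: [1]
Peg 2: [3, 2]

After move 8 (1->0):
Peg 0: [4, 1]
Peg 1: []
Peg 2: [3, 2]

After move 9 (2->1):
Peg 0: [4, 1]
Peg 1: [2]
Peg 2: [3]

After move 10 (0->1):
Peg 0: [4]
Peg 1: [2, 1]
Peg 2: [3]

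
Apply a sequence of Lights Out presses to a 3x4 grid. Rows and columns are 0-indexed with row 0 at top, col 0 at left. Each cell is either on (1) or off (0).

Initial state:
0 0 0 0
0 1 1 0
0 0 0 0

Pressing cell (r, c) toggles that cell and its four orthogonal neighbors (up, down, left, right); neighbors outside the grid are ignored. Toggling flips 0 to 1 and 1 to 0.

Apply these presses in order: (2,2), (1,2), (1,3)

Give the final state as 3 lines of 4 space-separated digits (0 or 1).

After press 1 at (2,2):
0 0 0 0
0 1 0 0
0 1 1 1

After press 2 at (1,2):
0 0 1 0
0 0 1 1
0 1 0 1

After press 3 at (1,3):
0 0 1 1
0 0 0 0
0 1 0 0

Answer: 0 0 1 1
0 0 0 0
0 1 0 0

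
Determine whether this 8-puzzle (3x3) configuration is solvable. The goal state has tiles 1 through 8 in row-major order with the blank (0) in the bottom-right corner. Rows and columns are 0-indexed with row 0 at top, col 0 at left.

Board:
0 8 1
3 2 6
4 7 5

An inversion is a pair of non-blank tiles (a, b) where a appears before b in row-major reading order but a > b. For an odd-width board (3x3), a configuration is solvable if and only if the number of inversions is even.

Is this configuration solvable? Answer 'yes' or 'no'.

Answer: no

Derivation:
Inversions (pairs i<j in row-major order where tile[i] > tile[j] > 0): 11
11 is odd, so the puzzle is not solvable.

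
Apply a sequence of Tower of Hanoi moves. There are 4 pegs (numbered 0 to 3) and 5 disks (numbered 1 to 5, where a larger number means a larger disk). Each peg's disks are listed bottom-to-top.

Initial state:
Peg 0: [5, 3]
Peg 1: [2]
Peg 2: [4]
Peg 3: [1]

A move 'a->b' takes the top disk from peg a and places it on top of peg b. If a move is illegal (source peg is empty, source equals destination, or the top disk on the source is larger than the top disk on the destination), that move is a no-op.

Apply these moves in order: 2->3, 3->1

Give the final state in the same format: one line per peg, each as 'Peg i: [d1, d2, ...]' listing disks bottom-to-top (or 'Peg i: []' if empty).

After move 1 (2->3):
Peg 0: [5, 3]
Peg 1: [2]
Peg 2: [4]
Peg 3: [1]

After move 2 (3->1):
Peg 0: [5, 3]
Peg 1: [2, 1]
Peg 2: [4]
Peg 3: []

Answer: Peg 0: [5, 3]
Peg 1: [2, 1]
Peg 2: [4]
Peg 3: []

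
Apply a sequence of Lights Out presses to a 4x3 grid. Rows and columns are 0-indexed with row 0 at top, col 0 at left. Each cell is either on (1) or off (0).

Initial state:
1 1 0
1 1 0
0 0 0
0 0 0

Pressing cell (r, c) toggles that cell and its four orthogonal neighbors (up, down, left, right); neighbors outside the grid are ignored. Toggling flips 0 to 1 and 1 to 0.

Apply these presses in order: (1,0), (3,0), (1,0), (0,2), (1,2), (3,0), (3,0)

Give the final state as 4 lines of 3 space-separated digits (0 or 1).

After press 1 at (1,0):
0 1 0
0 0 0
1 0 0
0 0 0

After press 2 at (3,0):
0 1 0
0 0 0
0 0 0
1 1 0

After press 3 at (1,0):
1 1 0
1 1 0
1 0 0
1 1 0

After press 4 at (0,2):
1 0 1
1 1 1
1 0 0
1 1 0

After press 5 at (1,2):
1 0 0
1 0 0
1 0 1
1 1 0

After press 6 at (3,0):
1 0 0
1 0 0
0 0 1
0 0 0

After press 7 at (3,0):
1 0 0
1 0 0
1 0 1
1 1 0

Answer: 1 0 0
1 0 0
1 0 1
1 1 0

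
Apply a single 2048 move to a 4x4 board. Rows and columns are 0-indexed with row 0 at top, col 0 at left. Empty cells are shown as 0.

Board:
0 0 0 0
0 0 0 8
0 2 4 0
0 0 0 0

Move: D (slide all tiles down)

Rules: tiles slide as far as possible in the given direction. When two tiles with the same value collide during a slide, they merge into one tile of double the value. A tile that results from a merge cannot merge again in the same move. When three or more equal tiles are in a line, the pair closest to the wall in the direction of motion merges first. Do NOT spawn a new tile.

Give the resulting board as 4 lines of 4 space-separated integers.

Answer: 0 0 0 0
0 0 0 0
0 0 0 0
0 2 4 8

Derivation:
Slide down:
col 0: [0, 0, 0, 0] -> [0, 0, 0, 0]
col 1: [0, 0, 2, 0] -> [0, 0, 0, 2]
col 2: [0, 0, 4, 0] -> [0, 0, 0, 4]
col 3: [0, 8, 0, 0] -> [0, 0, 0, 8]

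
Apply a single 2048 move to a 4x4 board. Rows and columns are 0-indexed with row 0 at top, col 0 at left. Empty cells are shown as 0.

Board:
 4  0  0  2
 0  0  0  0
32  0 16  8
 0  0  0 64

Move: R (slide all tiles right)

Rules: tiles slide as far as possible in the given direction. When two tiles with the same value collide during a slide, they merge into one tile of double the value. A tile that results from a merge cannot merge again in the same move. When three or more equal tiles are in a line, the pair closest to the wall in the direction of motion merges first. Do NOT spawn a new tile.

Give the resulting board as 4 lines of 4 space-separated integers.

Answer:  0  0  4  2
 0  0  0  0
 0 32 16  8
 0  0  0 64

Derivation:
Slide right:
row 0: [4, 0, 0, 2] -> [0, 0, 4, 2]
row 1: [0, 0, 0, 0] -> [0, 0, 0, 0]
row 2: [32, 0, 16, 8] -> [0, 32, 16, 8]
row 3: [0, 0, 0, 64] -> [0, 0, 0, 64]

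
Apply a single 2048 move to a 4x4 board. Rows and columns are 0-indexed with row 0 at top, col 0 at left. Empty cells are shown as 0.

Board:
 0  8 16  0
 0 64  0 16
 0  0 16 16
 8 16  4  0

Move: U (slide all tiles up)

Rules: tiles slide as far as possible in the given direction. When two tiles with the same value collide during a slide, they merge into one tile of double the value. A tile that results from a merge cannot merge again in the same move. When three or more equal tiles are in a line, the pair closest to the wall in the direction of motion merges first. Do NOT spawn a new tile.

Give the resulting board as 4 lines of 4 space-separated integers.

Slide up:
col 0: [0, 0, 0, 8] -> [8, 0, 0, 0]
col 1: [8, 64, 0, 16] -> [8, 64, 16, 0]
col 2: [16, 0, 16, 4] -> [32, 4, 0, 0]
col 3: [0, 16, 16, 0] -> [32, 0, 0, 0]

Answer:  8  8 32 32
 0 64  4  0
 0 16  0  0
 0  0  0  0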